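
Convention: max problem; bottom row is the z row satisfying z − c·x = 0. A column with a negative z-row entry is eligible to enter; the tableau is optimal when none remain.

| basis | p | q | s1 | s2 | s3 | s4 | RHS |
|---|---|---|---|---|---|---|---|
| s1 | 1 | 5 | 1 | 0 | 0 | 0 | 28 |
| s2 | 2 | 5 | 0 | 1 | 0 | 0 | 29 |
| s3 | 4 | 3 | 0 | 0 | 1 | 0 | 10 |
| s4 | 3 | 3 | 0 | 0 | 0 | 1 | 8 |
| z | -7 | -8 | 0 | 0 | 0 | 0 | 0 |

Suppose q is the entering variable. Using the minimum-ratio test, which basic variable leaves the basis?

s4

Column q entries and ratios — s1: 28/5 = 28/5; s2: 29/5 = 29/5; s3: 10/3 = 10/3; s4: 8/3 = 8/3.
Smallest ratio is 8/3 in the row of s4, so s4 leaves.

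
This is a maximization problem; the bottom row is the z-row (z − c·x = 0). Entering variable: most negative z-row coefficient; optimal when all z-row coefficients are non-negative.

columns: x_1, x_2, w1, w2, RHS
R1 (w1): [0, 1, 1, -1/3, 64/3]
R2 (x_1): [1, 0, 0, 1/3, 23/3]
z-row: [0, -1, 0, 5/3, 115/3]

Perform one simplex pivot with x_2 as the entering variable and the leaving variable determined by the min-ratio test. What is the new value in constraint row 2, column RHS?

Ratio test on column x_2 — row 1: (64/3)/1 = 64/3; row 2: entry 0 ≤ 0. Minimum is 64/3 at row 1 (w1 leaves); pivot element 1.
Divide row 1 by 1; eliminate column x_2 from the other rows.
Row 2 update in column RHS: 23/3 − 0·(64/3) = 23/3.

23/3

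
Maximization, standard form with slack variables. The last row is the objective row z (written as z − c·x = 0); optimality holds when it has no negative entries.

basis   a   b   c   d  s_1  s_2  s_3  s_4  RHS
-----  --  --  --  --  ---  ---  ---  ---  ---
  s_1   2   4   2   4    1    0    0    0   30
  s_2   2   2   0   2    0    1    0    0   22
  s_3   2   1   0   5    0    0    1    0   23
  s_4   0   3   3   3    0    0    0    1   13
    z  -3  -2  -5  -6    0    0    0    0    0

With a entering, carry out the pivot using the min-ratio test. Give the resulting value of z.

Ratio test on column a — row 1: 30/2 = 15; row 2: 22/2 = 11; row 3: 23/2 = 23/2; row 4: entry 0 ≤ 0. Minimum is 11 at row 2 (s_2 leaves); pivot element 2.
Pivot on row 2; the z-row RHS becomes 0 − (-3)·11 = 33.

33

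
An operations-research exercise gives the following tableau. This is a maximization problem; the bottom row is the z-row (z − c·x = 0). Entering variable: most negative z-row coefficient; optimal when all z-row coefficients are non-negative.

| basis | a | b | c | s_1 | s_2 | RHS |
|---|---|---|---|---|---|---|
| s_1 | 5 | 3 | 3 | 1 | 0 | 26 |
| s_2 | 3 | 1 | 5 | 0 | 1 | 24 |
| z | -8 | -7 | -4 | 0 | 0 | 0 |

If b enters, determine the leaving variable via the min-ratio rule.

Column b entries and ratios — s_1: 26/3 = 26/3; s_2: 24/1 = 24.
Smallest ratio is 26/3 in the row of s_1, so s_1 leaves.

s_1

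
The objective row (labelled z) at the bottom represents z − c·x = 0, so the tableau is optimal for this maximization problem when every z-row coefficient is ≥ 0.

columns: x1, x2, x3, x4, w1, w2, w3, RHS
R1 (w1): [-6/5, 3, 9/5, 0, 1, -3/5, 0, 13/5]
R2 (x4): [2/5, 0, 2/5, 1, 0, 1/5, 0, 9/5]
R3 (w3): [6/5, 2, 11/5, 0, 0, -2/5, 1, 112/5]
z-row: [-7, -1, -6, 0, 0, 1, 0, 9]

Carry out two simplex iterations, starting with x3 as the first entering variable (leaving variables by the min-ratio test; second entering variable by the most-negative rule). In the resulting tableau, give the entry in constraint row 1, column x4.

Ratio test on column x3 — row 1: (13/5)/(9/5) = 13/9; row 2: (9/5)/(2/5) = 9/2; row 3: (112/5)/(11/5) = 112/11. Minimum is 13/9 at row 1 (w1 leaves); pivot element 9/5.
Divide row 1 by 9/5; eliminate column x3 from the other rows.
Second iteration: most negative z-row entry is -11 in column x1, so x1 enters.
Ratio test on column x1 — row 1: entry -2/3 ≤ 0; row 2: (11/9)/(2/3) = 11/6; row 3: (173/9)/(8/3) = 173/24. Minimum is 11/6 at row 2 (x4 leaves); pivot element 2/3.
Divide row 2 by 2/3; eliminate column x1 from the other rows.
After both pivots, the entry at constraint row 1, column x4 is 1.

1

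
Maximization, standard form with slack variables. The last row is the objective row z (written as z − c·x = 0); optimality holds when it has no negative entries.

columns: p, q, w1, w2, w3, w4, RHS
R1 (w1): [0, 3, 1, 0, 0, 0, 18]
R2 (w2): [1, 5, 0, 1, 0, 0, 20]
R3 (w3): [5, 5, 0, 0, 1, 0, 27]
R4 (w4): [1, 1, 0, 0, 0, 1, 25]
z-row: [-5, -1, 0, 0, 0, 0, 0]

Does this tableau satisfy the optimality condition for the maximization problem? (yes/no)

no

The z-row has a negative entry -5 in column p, so it is not optimal.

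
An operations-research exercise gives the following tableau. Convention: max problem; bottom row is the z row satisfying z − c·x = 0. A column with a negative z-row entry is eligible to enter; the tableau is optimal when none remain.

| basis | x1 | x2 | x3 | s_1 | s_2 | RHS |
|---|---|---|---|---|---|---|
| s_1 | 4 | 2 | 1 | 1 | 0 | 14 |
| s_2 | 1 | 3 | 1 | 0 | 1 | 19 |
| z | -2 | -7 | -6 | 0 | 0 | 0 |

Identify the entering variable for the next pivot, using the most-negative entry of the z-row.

Negative z-row entries: x1: -2, x2: -7, x3: -6.
The most negative is -7 in column x2, so x2 enters.

x2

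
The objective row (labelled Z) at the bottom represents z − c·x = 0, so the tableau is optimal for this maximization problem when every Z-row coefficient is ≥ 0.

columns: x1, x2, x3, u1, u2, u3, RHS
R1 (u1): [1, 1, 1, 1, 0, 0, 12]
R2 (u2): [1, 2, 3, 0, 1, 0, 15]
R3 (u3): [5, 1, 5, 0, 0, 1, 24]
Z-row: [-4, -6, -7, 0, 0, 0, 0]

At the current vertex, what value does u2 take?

15

u2 is basic (row 2); its value is the RHS of that row, 15.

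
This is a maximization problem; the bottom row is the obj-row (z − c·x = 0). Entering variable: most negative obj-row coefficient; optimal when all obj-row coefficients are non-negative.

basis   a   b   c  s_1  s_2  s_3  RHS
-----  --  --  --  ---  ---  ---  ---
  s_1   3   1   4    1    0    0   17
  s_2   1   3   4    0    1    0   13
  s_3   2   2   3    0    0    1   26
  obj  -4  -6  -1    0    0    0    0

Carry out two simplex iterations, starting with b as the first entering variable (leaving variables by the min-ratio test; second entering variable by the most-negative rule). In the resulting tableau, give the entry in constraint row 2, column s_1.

-1/8

Ratio test on column b — row 1: 17/1 = 17; row 2: 13/3 = 13/3; row 3: 26/2 = 13. Minimum is 13/3 at row 2 (s_2 leaves); pivot element 3.
Divide row 2 by 3; eliminate column b from the other rows.
Second iteration: most negative obj-row entry is -2 in column a, so a enters.
Ratio test on column a — row 1: (38/3)/(8/3) = 19/4; row 2: (13/3)/(1/3) = 13; row 3: (52/3)/(4/3) = 13. Minimum is 19/4 at row 1 (s_1 leaves); pivot element 8/3.
Divide row 1 by 8/3; eliminate column a from the other rows.
After both pivots, the entry at constraint row 2, column s_1 is -1/8.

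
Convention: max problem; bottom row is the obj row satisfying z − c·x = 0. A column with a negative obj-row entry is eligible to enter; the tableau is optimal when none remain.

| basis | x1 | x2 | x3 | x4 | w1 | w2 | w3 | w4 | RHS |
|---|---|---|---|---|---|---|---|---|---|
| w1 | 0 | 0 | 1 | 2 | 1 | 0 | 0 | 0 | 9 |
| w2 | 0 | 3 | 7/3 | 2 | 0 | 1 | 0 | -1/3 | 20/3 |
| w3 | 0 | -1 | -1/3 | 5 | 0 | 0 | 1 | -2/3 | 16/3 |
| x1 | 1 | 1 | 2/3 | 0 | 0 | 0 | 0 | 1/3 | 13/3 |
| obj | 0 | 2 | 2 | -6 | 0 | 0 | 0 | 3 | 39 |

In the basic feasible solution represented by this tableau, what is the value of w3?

w3 is basic (row 3); its value is the RHS of that row, 16/3.

16/3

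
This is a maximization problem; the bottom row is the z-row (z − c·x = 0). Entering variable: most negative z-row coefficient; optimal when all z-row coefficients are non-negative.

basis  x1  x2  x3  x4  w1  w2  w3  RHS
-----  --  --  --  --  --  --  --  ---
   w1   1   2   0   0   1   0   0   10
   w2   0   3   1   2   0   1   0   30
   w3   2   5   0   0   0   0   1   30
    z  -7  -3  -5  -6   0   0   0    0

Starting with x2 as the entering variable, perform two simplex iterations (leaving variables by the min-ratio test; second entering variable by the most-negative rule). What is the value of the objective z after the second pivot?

Ratio test on column x2 — row 1: 10/2 = 5; row 2: 30/3 = 10; row 3: 30/5 = 6. Minimum is 5 at row 1 (w1 leaves); pivot element 2.
Pivot on row 1; the z-row RHS becomes 0 − (-3)·5 = 15.
Next entering variable (most negative z-row entry -6): x4.
Ratio test on column x4 — row 1: entry 0 ≤ 0; row 2: 15/2 = 15/2; row 3: entry 0 ≤ 0. Minimum is 15/2 at row 2 (w2 leaves); pivot element 2.
After the second pivot the z-row RHS is 15 − (-6)·(15/2) = 60.

60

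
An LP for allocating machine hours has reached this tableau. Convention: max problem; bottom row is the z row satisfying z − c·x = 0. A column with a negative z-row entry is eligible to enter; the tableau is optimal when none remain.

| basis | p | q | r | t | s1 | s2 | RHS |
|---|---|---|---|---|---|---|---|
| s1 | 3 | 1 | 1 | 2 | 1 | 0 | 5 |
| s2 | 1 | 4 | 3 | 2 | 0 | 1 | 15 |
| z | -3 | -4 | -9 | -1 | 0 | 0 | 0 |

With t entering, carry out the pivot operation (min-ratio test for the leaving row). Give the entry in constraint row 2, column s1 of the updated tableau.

Ratio test on column t — row 1: 5/2 = 5/2; row 2: 15/2 = 15/2. Minimum is 5/2 at row 1 (s1 leaves); pivot element 2.
Divide row 1 by 2; eliminate column t from the other rows.
Row 2 update in column s1: 0 − 2·(1/2) = -1.

-1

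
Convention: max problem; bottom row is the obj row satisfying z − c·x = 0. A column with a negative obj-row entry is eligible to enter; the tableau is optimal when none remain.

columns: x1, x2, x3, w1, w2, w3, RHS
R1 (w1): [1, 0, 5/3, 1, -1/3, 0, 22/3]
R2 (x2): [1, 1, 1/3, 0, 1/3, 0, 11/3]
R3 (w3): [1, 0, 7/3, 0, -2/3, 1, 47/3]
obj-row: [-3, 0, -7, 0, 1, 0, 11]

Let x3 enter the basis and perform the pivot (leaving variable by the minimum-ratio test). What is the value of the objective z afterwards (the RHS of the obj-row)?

209/5

Ratio test on column x3 — row 1: (22/3)/(5/3) = 22/5; row 2: (11/3)/(1/3) = 11; row 3: (47/3)/(7/3) = 47/7. Minimum is 22/5 at row 1 (w1 leaves); pivot element 5/3.
Pivot on row 1; the obj-row RHS becomes 11 − (-7)·(22/5) = 209/5.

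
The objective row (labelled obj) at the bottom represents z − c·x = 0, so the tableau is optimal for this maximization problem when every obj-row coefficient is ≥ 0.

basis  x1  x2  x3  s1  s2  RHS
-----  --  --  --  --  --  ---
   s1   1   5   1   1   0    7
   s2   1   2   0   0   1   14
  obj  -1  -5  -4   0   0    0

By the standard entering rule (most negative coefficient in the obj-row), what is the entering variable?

Negative obj-row entries: x1: -1, x2: -5, x3: -4.
The most negative is -5 in column x2, so x2 enters.

x2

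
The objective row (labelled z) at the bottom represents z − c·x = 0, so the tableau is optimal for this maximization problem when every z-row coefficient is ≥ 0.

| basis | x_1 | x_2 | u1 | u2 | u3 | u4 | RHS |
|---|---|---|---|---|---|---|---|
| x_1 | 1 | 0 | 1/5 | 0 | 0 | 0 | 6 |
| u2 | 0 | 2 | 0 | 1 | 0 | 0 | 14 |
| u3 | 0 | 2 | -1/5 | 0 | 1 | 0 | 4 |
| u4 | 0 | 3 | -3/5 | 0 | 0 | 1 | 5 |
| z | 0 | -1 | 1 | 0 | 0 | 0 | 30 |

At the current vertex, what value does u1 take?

0

u1 is not in the basis, so in the current basic feasible solution u1 = 0.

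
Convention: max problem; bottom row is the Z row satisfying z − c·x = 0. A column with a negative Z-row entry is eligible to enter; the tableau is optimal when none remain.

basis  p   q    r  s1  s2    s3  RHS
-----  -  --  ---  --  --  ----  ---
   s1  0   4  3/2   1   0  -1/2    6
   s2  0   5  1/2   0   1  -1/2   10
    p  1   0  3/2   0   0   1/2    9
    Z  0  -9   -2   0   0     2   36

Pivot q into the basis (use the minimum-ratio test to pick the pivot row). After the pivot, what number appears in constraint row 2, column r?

-11/8

Ratio test on column q — row 1: 6/4 = 3/2; row 2: 10/5 = 2; row 3: entry 0 ≤ 0. Minimum is 3/2 at row 1 (s1 leaves); pivot element 4.
Divide row 1 by 4; eliminate column q from the other rows.
Row 2 update in column r: 1/2 − 5·(3/8) = -11/8.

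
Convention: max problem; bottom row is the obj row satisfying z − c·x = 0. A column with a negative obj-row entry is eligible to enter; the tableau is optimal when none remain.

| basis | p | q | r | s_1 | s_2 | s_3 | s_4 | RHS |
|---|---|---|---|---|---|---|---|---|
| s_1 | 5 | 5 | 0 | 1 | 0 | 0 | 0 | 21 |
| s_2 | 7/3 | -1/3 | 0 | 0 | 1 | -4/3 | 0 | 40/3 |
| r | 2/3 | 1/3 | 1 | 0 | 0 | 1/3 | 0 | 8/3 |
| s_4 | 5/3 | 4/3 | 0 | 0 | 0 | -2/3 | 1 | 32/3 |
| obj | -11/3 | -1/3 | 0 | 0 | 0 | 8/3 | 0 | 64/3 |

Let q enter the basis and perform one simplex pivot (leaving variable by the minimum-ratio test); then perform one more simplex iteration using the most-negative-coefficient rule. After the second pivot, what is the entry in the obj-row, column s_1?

Ratio test on column q — row 1: 21/5 = 21/5; row 2: entry -1/3 ≤ 0; row 3: (8/3)/(1/3) = 8; row 4: (32/3)/(4/3) = 8. Minimum is 21/5 at row 1 (s_1 leaves); pivot element 5.
Divide row 1 by 5; eliminate column q from the other rows.
Second iteration: most negative obj-row entry is -10/3 in column p, so p enters.
Ratio test on column p — row 1: (21/5)/1 = 21/5; row 2: (221/15)/(8/3) = 221/40; row 3: (19/15)/(1/3) = 19/5; row 4: (76/15)/(1/3) = 76/5. Minimum is 19/5 at row 3 (r leaves); pivot element 1/3.
Divide row 3 by 1/3; eliminate column p from the other rows.
After both pivots, the entry at the obj-row, column s_1 is -3/5.

-3/5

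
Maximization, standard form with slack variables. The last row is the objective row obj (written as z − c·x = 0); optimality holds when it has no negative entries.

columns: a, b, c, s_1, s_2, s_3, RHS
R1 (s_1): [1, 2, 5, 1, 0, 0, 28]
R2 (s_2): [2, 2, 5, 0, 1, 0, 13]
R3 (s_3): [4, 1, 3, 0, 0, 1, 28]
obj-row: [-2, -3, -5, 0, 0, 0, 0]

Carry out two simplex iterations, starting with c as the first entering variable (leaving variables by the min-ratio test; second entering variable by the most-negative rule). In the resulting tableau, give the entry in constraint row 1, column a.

-1

Ratio test on column c — row 1: 28/5 = 28/5; row 2: 13/5 = 13/5; row 3: 28/3 = 28/3. Minimum is 13/5 at row 2 (s_2 leaves); pivot element 5.
Divide row 2 by 5; eliminate column c from the other rows.
Second iteration: most negative obj-row entry is -1 in column b, so b enters.
Ratio test on column b — row 1: entry 0 ≤ 0; row 2: (13/5)/(2/5) = 13/2; row 3: entry -1/5 ≤ 0. Minimum is 13/2 at row 2 (c leaves); pivot element 2/5.
Divide row 2 by 2/5; eliminate column b from the other rows.
After both pivots, the entry at constraint row 1, column a is -1.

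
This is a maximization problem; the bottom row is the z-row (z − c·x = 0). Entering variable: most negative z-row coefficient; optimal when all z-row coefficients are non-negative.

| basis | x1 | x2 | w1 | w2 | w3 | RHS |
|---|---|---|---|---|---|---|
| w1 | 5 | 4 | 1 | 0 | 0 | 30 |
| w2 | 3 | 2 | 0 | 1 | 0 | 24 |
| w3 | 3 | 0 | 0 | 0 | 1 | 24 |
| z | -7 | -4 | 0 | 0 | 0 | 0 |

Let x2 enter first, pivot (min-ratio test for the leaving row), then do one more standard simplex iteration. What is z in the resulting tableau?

Ratio test on column x2 — row 1: 30/4 = 15/2; row 2: 24/2 = 12; row 3: entry 0 ≤ 0. Minimum is 15/2 at row 1 (w1 leaves); pivot element 4.
Pivot on row 1; the z-row RHS becomes 0 − (-4)·(15/2) = 30.
Next entering variable (most negative z-row entry -2): x1.
Ratio test on column x1 — row 1: (15/2)/(5/4) = 6; row 2: 9/(1/2) = 18; row 3: 24/3 = 8. Minimum is 6 at row 1 (x2 leaves); pivot element 5/4.
After the second pivot the z-row RHS is 30 − (-2)·6 = 42.

42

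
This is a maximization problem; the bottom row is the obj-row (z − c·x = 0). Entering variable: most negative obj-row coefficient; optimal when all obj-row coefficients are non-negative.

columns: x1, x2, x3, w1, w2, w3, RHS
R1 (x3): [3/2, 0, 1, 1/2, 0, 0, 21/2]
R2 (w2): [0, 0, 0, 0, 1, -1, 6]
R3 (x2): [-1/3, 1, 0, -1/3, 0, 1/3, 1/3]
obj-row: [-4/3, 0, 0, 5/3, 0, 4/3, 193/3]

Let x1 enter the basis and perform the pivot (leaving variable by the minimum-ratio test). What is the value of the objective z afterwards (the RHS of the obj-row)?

Ratio test on column x1 — row 1: (21/2)/(3/2) = 7; row 2: entry 0 ≤ 0; row 3: entry -1/3 ≤ 0. Minimum is 7 at row 1 (x3 leaves); pivot element 3/2.
Pivot on row 1; the obj-row RHS becomes 193/3 − (-4/3)·7 = 221/3.

221/3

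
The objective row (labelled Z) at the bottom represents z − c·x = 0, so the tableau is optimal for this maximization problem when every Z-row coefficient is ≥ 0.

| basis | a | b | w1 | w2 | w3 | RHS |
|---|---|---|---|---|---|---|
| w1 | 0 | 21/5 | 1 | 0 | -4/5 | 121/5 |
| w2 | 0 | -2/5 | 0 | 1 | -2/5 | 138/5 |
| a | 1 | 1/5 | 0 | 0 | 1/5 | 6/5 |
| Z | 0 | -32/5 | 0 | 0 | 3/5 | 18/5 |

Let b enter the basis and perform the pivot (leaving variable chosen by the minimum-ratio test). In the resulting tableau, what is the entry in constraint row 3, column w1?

Ratio test on column b — row 1: (121/5)/(21/5) = 121/21; row 2: entry -2/5 ≤ 0; row 3: (6/5)/(1/5) = 6. Minimum is 121/21 at row 1 (w1 leaves); pivot element 21/5.
Divide row 1 by 21/5; eliminate column b from the other rows.
Row 3 update in column w1: 0 − (1/5)·(5/21) = -1/21.

-1/21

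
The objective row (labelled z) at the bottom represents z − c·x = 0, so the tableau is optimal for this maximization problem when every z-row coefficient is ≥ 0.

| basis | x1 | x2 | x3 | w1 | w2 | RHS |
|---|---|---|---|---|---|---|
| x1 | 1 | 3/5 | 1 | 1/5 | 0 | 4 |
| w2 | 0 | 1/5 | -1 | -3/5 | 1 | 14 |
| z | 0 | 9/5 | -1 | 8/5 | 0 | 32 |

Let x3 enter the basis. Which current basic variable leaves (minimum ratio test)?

x1

Column x3 entries and ratios — x1: 4/1 = 4; w2: -1 ≤ 0, skip.
Smallest ratio is 4 in the row of x1, so x1 leaves.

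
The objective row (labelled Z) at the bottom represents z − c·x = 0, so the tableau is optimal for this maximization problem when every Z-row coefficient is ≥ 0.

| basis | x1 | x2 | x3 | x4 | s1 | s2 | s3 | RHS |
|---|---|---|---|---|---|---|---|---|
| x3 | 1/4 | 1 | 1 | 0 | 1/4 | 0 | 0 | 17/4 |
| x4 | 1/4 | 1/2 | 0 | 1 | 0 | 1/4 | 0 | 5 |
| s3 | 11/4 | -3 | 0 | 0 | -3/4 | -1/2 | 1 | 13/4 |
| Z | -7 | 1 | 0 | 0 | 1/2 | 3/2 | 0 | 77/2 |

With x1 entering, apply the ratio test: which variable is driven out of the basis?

s3

Column x1 entries and ratios — x3: (17/4)/(1/4) = 17; x4: 5/(1/4) = 20; s3: (13/4)/(11/4) = 13/11.
Smallest ratio is 13/11 in the row of s3, so s3 leaves.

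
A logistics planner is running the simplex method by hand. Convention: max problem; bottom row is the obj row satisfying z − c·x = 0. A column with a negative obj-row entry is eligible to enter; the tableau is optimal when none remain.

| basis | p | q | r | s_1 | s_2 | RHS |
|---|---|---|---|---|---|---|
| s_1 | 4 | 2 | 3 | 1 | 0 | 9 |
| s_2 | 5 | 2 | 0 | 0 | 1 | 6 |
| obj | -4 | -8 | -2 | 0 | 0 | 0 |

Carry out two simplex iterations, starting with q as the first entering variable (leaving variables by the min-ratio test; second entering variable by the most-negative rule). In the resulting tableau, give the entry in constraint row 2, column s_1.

Ratio test on column q — row 1: 9/2 = 9/2; row 2: 6/2 = 3. Minimum is 3 at row 2 (s_2 leaves); pivot element 2.
Divide row 2 by 2; eliminate column q from the other rows.
Second iteration: most negative obj-row entry is -2 in column r, so r enters.
Ratio test on column r — row 1: 3/3 = 1; row 2: entry 0 ≤ 0. Minimum is 1 at row 1 (s_1 leaves); pivot element 3.
Divide row 1 by 3; eliminate column r from the other rows.
After both pivots, the entry at constraint row 2, column s_1 is 0.

0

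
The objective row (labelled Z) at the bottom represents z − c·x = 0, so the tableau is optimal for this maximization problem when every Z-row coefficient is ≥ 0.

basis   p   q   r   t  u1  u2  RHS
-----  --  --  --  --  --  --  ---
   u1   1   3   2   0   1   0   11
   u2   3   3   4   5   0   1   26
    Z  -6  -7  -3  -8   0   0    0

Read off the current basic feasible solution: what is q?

q is not in the basis, so in the current basic feasible solution q = 0.

0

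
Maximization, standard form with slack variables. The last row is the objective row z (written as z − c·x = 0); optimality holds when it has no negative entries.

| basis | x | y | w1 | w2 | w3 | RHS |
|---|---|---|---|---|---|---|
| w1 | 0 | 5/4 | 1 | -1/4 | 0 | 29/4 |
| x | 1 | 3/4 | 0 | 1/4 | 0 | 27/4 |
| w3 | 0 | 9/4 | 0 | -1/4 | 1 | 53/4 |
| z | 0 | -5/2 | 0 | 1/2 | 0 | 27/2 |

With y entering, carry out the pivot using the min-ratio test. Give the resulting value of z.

Ratio test on column y — row 1: (29/4)/(5/4) = 29/5; row 2: (27/4)/(3/4) = 9; row 3: (53/4)/(9/4) = 53/9. Minimum is 29/5 at row 1 (w1 leaves); pivot element 5/4.
Pivot on row 1; the z-row RHS becomes 27/2 − (-5/2)·(29/5) = 28.

28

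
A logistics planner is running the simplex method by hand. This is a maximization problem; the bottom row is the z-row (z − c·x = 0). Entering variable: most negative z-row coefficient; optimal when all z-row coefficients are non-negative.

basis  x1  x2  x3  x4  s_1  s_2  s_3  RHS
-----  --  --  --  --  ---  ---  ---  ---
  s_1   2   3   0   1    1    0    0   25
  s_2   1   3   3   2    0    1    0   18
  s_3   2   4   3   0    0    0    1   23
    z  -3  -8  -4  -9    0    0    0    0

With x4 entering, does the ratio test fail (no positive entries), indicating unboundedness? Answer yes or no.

no

Column x4 has positive entries in row(s) 1, 2, so the ratio test bounds it — not unbounded.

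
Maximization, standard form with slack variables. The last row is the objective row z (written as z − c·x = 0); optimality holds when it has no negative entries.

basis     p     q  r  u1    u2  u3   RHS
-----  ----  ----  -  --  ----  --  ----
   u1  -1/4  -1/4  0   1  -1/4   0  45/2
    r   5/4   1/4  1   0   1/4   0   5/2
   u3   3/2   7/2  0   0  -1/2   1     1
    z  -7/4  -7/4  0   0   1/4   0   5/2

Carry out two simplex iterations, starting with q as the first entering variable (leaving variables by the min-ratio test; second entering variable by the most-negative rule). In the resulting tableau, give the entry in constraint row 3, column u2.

Ratio test on column q — row 1: entry -1/4 ≤ 0; row 2: (5/2)/(1/4) = 10; row 3: 1/(7/2) = 2/7. Minimum is 2/7 at row 3 (u3 leaves); pivot element 7/2.
Divide row 3 by 7/2; eliminate column q from the other rows.
Second iteration: most negative z-row entry is -1 in column p, so p enters.
Ratio test on column p — row 1: entry -1/7 ≤ 0; row 2: (17/7)/(8/7) = 17/8; row 3: (2/7)/(3/7) = 2/3. Minimum is 2/3 at row 3 (q leaves); pivot element 3/7.
Divide row 3 by 3/7; eliminate column p from the other rows.
After both pivots, the entry at constraint row 3, column u2 is -1/3.

-1/3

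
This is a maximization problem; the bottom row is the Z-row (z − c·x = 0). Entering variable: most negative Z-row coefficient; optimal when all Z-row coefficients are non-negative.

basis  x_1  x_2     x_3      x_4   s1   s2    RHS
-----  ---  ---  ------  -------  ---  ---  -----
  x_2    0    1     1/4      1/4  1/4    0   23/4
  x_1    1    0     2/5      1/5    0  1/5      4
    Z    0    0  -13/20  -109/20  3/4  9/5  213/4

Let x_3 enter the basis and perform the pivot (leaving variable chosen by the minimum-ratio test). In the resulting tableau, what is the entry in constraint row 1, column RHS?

Ratio test on column x_3 — row 1: (23/4)/(1/4) = 23; row 2: 4/(2/5) = 10. Minimum is 10 at row 2 (x_1 leaves); pivot element 2/5.
Divide row 2 by 2/5; eliminate column x_3 from the other rows.
Row 1 update in column RHS: 23/4 − (1/4)·10 = 13/4.

13/4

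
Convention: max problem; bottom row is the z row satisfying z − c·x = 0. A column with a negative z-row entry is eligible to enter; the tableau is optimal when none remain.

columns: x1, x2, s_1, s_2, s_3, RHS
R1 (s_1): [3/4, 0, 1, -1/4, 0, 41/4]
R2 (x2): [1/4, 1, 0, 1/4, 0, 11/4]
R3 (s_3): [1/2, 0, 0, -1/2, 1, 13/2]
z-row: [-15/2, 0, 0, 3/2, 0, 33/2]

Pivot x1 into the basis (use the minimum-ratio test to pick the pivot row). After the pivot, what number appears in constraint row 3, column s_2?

Ratio test on column x1 — row 1: (41/4)/(3/4) = 41/3; row 2: (11/4)/(1/4) = 11; row 3: (13/2)/(1/2) = 13. Minimum is 11 at row 2 (x2 leaves); pivot element 1/4.
Divide row 2 by 1/4; eliminate column x1 from the other rows.
Row 3 update in column s_2: -1/2 − (1/2)·1 = -1.

-1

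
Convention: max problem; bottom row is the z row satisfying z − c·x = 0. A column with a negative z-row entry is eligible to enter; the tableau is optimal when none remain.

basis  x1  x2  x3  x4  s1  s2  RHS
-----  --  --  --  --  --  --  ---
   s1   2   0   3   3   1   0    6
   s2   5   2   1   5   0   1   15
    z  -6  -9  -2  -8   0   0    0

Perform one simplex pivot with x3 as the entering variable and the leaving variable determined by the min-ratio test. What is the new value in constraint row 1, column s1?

1/3

Ratio test on column x3 — row 1: 6/3 = 2; row 2: 15/1 = 15. Minimum is 2 at row 1 (s1 leaves); pivot element 3.
Divide row 1 by 3; eliminate column x3 from the other rows.
In the new row 1, the s1 entry is the old entry divided by the pivot: 1/3 = 1/3.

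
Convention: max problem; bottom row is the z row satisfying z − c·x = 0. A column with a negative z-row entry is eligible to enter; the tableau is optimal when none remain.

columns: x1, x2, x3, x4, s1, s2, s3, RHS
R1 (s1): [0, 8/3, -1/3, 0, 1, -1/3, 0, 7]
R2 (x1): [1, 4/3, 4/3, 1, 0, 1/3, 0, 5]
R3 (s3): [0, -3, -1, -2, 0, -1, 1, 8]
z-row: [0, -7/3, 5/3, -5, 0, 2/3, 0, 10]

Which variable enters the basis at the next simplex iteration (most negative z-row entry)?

Negative z-row entries: x2: -7/3, x4: -5.
The most negative is -5 in column x4, so x4 enters.

x4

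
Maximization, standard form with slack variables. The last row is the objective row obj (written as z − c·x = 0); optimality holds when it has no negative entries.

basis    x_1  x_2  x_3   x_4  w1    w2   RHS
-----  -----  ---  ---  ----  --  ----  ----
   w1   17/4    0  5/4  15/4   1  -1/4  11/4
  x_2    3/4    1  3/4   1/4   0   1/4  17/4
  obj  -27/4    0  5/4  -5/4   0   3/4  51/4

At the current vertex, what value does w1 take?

11/4

w1 is basic (row 1); its value is the RHS of that row, 11/4.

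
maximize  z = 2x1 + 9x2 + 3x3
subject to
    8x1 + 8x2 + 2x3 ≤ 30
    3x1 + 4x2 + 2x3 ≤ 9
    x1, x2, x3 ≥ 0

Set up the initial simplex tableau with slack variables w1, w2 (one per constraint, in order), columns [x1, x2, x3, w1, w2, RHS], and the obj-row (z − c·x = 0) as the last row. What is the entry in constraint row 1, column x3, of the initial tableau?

Constraint 1 has coefficient 2 on x3.

2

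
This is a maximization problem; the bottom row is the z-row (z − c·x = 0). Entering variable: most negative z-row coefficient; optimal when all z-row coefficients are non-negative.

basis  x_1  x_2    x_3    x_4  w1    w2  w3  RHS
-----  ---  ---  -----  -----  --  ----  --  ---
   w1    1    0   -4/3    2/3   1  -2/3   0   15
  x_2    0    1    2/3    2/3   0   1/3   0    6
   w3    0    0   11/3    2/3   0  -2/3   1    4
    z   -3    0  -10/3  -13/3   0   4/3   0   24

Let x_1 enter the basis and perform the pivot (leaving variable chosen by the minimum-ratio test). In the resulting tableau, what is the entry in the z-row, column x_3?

-22/3

Ratio test on column x_1 — row 1: 15/1 = 15; row 2: entry 0 ≤ 0; row 3: entry 0 ≤ 0. Minimum is 15 at row 1 (w1 leaves); pivot element 1.
Divide row 1 by 1; eliminate column x_1 from the other rows.
z-row update in column x_3: -10/3 − (-3)·(-4/3) = -22/3.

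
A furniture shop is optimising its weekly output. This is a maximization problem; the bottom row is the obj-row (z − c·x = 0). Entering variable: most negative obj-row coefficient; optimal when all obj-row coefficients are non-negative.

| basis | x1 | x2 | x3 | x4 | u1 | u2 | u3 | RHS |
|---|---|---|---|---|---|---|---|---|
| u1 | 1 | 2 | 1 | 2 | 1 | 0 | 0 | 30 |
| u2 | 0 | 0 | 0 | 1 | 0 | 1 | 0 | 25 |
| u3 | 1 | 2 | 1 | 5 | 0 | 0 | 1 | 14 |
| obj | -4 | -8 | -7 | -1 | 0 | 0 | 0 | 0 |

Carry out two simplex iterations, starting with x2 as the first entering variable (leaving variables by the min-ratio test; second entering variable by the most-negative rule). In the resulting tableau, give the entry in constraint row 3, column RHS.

Ratio test on column x2 — row 1: 30/2 = 15; row 2: entry 0 ≤ 0; row 3: 14/2 = 7. Minimum is 7 at row 3 (u3 leaves); pivot element 2.
Divide row 3 by 2; eliminate column x2 from the other rows.
Second iteration: most negative obj-row entry is -3 in column x3, so x3 enters.
Ratio test on column x3 — row 1: entry 0 ≤ 0; row 2: entry 0 ≤ 0; row 3: 7/(1/2) = 14. Minimum is 14 at row 3 (x2 leaves); pivot element 1/2.
Divide row 3 by 1/2; eliminate column x3 from the other rows.
After both pivots, the entry at constraint row 3, column RHS is 14.

14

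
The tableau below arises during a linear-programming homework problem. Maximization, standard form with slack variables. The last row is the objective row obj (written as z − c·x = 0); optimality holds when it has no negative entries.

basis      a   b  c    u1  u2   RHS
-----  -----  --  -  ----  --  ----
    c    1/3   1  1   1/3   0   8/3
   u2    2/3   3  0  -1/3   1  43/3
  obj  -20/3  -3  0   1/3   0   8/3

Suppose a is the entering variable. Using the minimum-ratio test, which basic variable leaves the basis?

Column a entries and ratios — c: (8/3)/(1/3) = 8; u2: (43/3)/(2/3) = 43/2.
Smallest ratio is 8 in the row of c, so c leaves.

c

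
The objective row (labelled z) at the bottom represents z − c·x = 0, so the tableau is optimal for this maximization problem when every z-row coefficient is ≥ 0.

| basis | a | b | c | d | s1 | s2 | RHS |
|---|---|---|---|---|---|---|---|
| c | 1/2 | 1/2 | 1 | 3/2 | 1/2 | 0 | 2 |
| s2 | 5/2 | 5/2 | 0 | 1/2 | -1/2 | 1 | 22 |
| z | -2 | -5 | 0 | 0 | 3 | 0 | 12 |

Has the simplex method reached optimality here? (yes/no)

no

The z-row has a negative entry -5 in column b, so it is not optimal.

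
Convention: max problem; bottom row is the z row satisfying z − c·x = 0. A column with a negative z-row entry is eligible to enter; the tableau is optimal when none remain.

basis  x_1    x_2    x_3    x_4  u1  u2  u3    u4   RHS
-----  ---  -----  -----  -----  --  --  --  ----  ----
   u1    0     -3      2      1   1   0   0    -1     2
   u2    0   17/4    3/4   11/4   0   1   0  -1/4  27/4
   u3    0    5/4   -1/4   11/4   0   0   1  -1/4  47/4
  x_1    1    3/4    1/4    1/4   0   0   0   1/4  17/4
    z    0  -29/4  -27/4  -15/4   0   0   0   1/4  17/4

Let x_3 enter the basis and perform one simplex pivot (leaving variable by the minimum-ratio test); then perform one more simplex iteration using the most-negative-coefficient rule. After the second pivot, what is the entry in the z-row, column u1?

93/43

Ratio test on column x_3 — row 1: 2/2 = 1; row 2: (27/4)/(3/4) = 9; row 3: entry -1/4 ≤ 0; row 4: (17/4)/(1/4) = 17. Minimum is 1 at row 1 (u1 leaves); pivot element 2.
Divide row 1 by 2; eliminate column x_3 from the other rows.
Second iteration: most negative z-row entry is -139/8 in column x_2, so x_2 enters.
Ratio test on column x_2 — row 1: entry -3/2 ≤ 0; row 2: 6/(43/8) = 48/43; row 3: 12/(7/8) = 96/7; row 4: 4/(9/8) = 32/9. Minimum is 48/43 at row 2 (u2 leaves); pivot element 43/8.
Divide row 2 by 43/8; eliminate column x_2 from the other rows.
After both pivots, the entry at the z-row, column u1 is 93/43.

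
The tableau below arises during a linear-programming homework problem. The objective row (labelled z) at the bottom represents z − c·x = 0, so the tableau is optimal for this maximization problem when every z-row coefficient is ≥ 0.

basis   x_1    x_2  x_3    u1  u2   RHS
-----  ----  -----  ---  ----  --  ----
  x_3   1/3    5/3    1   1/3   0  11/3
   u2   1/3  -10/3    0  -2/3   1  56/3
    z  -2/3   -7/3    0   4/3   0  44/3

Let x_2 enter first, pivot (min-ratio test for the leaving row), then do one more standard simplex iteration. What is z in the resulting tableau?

22

Ratio test on column x_2 — row 1: (11/3)/(5/3) = 11/5; row 2: entry -10/3 ≤ 0. Minimum is 11/5 at row 1 (x_3 leaves); pivot element 5/3.
Pivot on row 1; the z-row RHS becomes 44/3 − (-7/3)·(11/5) = 99/5.
Next entering variable (most negative z-row entry -1/5): x_1.
Ratio test on column x_1 — row 1: (11/5)/(1/5) = 11; row 2: 26/1 = 26. Minimum is 11 at row 1 (x_2 leaves); pivot element 1/5.
After the second pivot the z-row RHS is 99/5 − (-1/5)·11 = 22.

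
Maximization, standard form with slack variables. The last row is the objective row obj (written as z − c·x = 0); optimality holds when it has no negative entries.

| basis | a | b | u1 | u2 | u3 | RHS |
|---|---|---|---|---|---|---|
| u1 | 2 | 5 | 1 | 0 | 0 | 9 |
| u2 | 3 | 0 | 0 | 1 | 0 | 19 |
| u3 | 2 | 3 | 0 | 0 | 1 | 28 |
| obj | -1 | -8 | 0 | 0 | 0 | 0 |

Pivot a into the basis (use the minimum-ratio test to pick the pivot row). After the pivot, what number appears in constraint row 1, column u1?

1/2

Ratio test on column a — row 1: 9/2 = 9/2; row 2: 19/3 = 19/3; row 3: 28/2 = 14. Minimum is 9/2 at row 1 (u1 leaves); pivot element 2.
Divide row 1 by 2; eliminate column a from the other rows.
In the new row 1, the u1 entry is the old entry divided by the pivot: 1/2 = 1/2.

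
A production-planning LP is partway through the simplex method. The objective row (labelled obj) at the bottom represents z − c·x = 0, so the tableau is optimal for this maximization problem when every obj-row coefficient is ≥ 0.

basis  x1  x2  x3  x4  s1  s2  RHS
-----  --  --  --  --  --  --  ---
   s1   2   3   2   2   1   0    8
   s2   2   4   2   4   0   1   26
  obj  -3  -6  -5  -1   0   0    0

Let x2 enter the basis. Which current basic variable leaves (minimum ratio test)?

s1

Column x2 entries and ratios — s1: 8/3 = 8/3; s2: 26/4 = 13/2.
Smallest ratio is 8/3 in the row of s1, so s1 leaves.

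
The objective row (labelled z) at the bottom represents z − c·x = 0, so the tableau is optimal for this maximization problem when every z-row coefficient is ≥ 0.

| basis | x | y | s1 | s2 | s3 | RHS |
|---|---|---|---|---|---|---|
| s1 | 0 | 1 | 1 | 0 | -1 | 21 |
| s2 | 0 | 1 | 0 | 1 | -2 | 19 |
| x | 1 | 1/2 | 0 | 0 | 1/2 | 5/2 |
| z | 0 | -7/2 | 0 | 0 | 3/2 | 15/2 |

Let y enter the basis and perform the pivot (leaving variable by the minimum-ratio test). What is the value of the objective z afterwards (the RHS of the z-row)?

Ratio test on column y — row 1: 21/1 = 21; row 2: 19/1 = 19; row 3: (5/2)/(1/2) = 5. Minimum is 5 at row 3 (x leaves); pivot element 1/2.
Pivot on row 3; the z-row RHS becomes 15/2 − (-7/2)·5 = 25.

25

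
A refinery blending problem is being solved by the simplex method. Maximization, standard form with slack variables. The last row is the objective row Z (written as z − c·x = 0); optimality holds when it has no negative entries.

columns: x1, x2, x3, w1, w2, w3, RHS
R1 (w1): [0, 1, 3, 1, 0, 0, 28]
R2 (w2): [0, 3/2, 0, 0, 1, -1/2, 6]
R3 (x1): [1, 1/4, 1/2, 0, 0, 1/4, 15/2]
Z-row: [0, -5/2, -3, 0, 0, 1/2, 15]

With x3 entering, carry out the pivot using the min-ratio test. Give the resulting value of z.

Ratio test on column x3 — row 1: 28/3 = 28/3; row 2: entry 0 ≤ 0; row 3: (15/2)/(1/2) = 15. Minimum is 28/3 at row 1 (w1 leaves); pivot element 3.
Pivot on row 1; the Z-row RHS becomes 15 − (-3)·(28/3) = 43.

43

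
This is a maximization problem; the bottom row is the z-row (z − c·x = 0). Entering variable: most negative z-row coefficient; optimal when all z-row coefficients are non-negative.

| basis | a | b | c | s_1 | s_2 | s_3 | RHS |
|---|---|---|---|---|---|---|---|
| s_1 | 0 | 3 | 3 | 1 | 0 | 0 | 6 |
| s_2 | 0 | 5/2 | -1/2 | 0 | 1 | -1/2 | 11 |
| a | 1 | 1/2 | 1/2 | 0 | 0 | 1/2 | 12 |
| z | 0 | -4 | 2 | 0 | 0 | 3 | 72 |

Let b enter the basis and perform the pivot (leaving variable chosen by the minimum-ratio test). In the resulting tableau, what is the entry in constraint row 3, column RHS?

Ratio test on column b — row 1: 6/3 = 2; row 2: 11/(5/2) = 22/5; row 3: 12/(1/2) = 24. Minimum is 2 at row 1 (s_1 leaves); pivot element 3.
Divide row 1 by 3; eliminate column b from the other rows.
Row 3 update in column RHS: 12 − (1/2)·2 = 11.

11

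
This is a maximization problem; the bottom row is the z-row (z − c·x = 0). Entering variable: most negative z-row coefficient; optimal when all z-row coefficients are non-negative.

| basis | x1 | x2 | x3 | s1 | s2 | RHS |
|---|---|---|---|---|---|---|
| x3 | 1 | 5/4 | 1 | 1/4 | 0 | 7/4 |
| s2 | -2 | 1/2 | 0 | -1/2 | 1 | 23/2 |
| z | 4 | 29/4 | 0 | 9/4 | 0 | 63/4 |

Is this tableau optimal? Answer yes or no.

Every z-row coefficient is ≥ 0, so the tableau is optimal.

yes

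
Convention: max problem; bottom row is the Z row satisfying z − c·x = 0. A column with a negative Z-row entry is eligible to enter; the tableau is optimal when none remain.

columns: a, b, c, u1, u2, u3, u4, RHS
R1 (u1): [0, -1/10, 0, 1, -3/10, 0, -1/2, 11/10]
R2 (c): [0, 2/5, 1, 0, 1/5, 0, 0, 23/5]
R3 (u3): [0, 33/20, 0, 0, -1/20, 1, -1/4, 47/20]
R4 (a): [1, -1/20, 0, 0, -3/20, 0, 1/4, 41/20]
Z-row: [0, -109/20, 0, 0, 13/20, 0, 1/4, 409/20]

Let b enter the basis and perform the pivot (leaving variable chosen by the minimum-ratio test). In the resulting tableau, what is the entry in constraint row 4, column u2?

Ratio test on column b — row 1: entry -1/10 ≤ 0; row 2: (23/5)/(2/5) = 23/2; row 3: (47/20)/(33/20) = 47/33; row 4: entry -1/20 ≤ 0. Minimum is 47/33 at row 3 (u3 leaves); pivot element 33/20.
Divide row 3 by 33/20; eliminate column b from the other rows.
Row 4 update in column u2: -3/20 − (-1/20)·(-1/33) = -5/33.

-5/33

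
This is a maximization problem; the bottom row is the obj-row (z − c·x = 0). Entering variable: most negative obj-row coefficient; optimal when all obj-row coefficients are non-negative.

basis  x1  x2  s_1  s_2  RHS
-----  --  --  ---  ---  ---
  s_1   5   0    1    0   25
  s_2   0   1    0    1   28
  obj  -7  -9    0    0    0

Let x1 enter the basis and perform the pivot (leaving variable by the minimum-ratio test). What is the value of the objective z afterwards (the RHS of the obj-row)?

35

Ratio test on column x1 — row 1: 25/5 = 5; row 2: entry 0 ≤ 0. Minimum is 5 at row 1 (s_1 leaves); pivot element 5.
Pivot on row 1; the obj-row RHS becomes 0 − (-7)·5 = 35.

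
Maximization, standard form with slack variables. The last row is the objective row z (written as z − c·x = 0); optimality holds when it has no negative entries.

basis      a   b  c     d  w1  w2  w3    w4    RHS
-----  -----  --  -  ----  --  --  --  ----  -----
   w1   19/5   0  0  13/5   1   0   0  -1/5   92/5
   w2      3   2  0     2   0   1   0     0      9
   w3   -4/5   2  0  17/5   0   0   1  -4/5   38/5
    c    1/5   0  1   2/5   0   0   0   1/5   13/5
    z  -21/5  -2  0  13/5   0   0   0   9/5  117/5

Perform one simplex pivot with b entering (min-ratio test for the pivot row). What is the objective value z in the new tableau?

31

Ratio test on column b — row 1: entry 0 ≤ 0; row 2: 9/2 = 9/2; row 3: (38/5)/2 = 19/5; row 4: entry 0 ≤ 0. Minimum is 19/5 at row 3 (w3 leaves); pivot element 2.
Pivot on row 3; the z-row RHS becomes 117/5 − (-2)·(19/5) = 31.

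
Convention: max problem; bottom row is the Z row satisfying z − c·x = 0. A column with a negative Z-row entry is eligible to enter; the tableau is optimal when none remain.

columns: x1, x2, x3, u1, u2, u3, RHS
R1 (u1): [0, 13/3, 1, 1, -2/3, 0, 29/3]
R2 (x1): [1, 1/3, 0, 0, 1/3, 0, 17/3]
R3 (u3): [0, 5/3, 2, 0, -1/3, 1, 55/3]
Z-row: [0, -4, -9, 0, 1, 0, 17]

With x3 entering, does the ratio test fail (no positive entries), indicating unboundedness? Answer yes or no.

Column x3 has positive entries in row(s) 1, 3, so the ratio test bounds it — not unbounded.

no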